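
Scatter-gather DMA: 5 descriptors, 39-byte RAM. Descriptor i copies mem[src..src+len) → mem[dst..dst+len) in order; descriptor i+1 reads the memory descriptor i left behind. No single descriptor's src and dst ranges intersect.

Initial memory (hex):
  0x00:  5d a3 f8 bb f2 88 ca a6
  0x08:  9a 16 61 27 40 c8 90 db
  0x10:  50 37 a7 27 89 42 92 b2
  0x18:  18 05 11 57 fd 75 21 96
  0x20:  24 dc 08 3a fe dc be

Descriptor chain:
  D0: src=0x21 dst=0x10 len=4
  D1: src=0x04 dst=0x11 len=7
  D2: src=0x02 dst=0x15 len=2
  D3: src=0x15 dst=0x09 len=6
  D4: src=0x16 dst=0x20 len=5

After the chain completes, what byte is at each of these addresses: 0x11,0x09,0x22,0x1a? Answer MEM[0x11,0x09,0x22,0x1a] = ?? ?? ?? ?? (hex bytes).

#0 dst[0x10+4] := {0xdc,0x08,0x3a,0xfe}
#1 dst[0x11+7] := {0xf2,0x88,0xca,0xa6,0x9a,0x16,0x61}
#2 dst[0x15+2] := {0xf8,0xbb}
#3 dst[0x09+6] := {0xf8,0xbb,0x61,0x18,0x05,0x11}
#4 dst[0x20+5] := {0xbb,0x61,0x18,0x05,0x11}
query mem[0x11]=0xf2, mem[0x09]=0xf8, mem[0x22]=0x18, mem[0x1a]=0x11

MEM[0x11,0x09,0x22,0x1a] = f2 f8 18 11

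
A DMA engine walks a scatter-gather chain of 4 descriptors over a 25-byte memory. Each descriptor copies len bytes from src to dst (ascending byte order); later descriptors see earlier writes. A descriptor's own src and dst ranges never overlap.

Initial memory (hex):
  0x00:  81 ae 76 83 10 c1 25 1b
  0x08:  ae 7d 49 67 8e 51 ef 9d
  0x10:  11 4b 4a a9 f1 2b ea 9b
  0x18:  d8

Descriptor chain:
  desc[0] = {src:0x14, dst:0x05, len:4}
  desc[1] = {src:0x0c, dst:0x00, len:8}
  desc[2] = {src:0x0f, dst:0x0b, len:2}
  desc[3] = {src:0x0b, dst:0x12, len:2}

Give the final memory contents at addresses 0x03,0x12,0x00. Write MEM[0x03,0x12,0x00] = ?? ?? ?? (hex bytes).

[0] 0x14->0x05 len=4 : f1 2b ea 9b
[1] 0x0c->0x00 len=8 : 8e 51 ef 9d 11 4b 4a a9
[2] 0x0f->0x0b len=2 : 9d 11
[3] 0x0b->0x12 len=2 : 9d 11
query mem[0x03]=0x9d, mem[0x12]=0x9d, mem[0x00]=0x8e

MEM[0x03,0x12,0x00] = 9d 9d 8e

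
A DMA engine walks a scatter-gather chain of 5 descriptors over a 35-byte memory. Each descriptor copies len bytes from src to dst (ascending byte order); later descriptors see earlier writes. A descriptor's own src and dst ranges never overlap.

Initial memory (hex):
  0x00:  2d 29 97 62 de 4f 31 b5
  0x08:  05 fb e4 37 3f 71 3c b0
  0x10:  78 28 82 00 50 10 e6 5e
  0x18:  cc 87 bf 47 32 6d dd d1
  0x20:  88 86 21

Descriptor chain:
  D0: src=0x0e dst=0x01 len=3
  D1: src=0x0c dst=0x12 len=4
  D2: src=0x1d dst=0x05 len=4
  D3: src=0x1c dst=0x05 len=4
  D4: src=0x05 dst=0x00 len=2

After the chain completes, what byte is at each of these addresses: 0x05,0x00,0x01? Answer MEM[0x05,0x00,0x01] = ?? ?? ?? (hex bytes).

#0 dst[0x01+3] := {0x3c,0xb0,0x78}
#1 dst[0x12+4] := {0x3f,0x71,0x3c,0xb0}
#2 dst[0x05+4] := {0x6d,0xdd,0xd1,0x88}
#3 dst[0x05+4] := {0x32,0x6d,0xdd,0xd1}
#4 dst[0x00+2] := {0x32,0x6d}
query mem[0x05]=0x32, mem[0x00]=0x32, mem[0x01]=0x6d

MEM[0x05,0x00,0x01] = 32 32 6d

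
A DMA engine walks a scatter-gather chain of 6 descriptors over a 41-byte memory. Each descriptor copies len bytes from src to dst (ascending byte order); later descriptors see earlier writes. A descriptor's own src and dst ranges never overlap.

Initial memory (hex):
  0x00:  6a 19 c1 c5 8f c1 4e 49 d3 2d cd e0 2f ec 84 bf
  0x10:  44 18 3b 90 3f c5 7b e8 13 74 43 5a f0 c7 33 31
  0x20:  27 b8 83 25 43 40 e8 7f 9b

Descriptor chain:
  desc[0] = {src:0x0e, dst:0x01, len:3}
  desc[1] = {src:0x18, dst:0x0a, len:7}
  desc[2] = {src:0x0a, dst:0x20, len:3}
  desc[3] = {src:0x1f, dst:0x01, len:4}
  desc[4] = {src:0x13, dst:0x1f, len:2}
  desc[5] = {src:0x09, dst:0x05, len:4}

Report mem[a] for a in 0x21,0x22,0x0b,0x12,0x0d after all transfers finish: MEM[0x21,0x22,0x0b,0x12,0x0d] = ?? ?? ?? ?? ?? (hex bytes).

MEM[0x21,0x22,0x0b,0x12,0x0d] = 74 43 74 3b 5a

#0 dst[0x01+3] := {0x84,0xbf,0x44}
#1 dst[0x0a+7] := {0x13,0x74,0x43,0x5a,0xf0,0xc7,0x33}
#2 dst[0x20+3] := {0x13,0x74,0x43}
#3 dst[0x01+4] := {0x31,0x13,0x74,0x43}
#4 dst[0x1f+2] := {0x90,0x3f}
#5 dst[0x05+4] := {0x2d,0x13,0x74,0x43}
query mem[0x21]=0x74, mem[0x22]=0x43, mem[0x0b]=0x74, mem[0x12]=0x3b, mem[0x0d]=0x5a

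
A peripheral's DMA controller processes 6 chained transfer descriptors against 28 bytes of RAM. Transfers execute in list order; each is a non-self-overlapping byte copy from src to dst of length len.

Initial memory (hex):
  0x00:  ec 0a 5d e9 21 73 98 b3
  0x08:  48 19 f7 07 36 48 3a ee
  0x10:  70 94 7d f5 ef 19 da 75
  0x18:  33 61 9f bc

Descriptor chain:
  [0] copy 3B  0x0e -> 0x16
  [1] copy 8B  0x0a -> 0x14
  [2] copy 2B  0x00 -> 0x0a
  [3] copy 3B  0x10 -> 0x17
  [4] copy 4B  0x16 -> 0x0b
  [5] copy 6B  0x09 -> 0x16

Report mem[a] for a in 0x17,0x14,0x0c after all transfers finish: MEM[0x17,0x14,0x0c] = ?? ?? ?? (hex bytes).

D0: mem[0x16..0x18] <- [3a ee 70]
D1: mem[0x14..0x1b] <- [f7 07 36 48 3a ee 70 94]
D2: mem[0x0a..0x0b] <- [ec 0a]
D3: mem[0x17..0x19] <- [70 94 7d]
D4: mem[0x0b..0x0e] <- [36 70 94 7d]
D5: mem[0x16..0x1b] <- [19 ec 36 70 94 7d]
query mem[0x17]=0xec, mem[0x14]=0xf7, mem[0x0c]=0x70

MEM[0x17,0x14,0x0c] = ec f7 70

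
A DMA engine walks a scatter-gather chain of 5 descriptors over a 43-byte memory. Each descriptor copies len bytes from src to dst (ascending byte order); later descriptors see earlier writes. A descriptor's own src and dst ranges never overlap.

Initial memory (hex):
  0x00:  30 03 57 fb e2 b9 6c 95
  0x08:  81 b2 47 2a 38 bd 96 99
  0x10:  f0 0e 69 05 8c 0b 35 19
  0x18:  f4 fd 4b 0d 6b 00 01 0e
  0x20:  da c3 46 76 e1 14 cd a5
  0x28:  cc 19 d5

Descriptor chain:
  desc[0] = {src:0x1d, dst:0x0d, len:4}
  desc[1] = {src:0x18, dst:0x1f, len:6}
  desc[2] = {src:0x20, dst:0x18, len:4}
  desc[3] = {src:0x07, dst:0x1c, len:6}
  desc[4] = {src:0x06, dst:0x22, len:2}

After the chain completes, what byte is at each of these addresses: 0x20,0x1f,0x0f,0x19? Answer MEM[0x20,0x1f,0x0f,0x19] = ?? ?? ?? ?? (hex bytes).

[0] 0x1d->0x0d len=4 : 00 01 0e da
[1] 0x18->0x1f len=6 : f4 fd 4b 0d 6b 00
[2] 0x20->0x18 len=4 : fd 4b 0d 6b
[3] 0x07->0x1c len=6 : 95 81 b2 47 2a 38
[4] 0x06->0x22 len=2 : 6c 95
query mem[0x20]=0x2a, mem[0x1f]=0x47, mem[0x0f]=0x0e, mem[0x19]=0x4b

MEM[0x20,0x1f,0x0f,0x19] = 2a 47 0e 4b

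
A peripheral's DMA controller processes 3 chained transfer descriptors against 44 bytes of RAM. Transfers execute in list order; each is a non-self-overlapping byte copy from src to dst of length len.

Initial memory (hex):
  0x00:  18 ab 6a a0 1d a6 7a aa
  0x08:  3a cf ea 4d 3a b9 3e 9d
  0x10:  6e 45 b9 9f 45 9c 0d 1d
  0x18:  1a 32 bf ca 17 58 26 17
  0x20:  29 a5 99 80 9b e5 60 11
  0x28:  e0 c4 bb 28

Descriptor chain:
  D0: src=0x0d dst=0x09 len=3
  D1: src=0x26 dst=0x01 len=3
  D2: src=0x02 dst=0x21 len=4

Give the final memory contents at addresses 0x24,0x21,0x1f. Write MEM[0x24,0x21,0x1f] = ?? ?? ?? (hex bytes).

MEM[0x24,0x21,0x1f] = a6 11 17

#0 dst[0x09+3] := {0xb9,0x3e,0x9d}
#1 dst[0x01+3] := {0x60,0x11,0xe0}
#2 dst[0x21+4] := {0x11,0xe0,0x1d,0xa6}
query mem[0x24]=0xa6, mem[0x21]=0x11, mem[0x1f]=0x17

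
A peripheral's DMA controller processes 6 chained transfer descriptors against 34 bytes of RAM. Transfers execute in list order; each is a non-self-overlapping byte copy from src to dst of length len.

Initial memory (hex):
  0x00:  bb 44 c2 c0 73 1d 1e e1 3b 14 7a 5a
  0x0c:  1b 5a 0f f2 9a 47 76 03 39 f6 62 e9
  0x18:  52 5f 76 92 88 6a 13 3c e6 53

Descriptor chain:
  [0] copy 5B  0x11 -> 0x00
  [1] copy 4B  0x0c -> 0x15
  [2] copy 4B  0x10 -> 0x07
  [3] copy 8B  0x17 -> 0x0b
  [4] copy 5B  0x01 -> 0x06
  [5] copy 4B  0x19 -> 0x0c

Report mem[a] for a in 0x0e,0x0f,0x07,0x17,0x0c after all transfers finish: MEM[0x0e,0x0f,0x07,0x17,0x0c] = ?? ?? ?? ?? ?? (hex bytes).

MEM[0x0e,0x0f,0x07,0x17,0x0c] = 92 88 03 0f 5f

#0 dst[0x00+5] := {0x47,0x76,0x03,0x39,0xf6}
#1 dst[0x15+4] := {0x1b,0x5a,0x0f,0xf2}
#2 dst[0x07+4] := {0x9a,0x47,0x76,0x03}
#3 dst[0x0b+8] := {0x0f,0xf2,0x5f,0x76,0x92,0x88,0x6a,0x13}
#4 dst[0x06+5] := {0x76,0x03,0x39,0xf6,0x1d}
#5 dst[0x0c+4] := {0x5f,0x76,0x92,0x88}
query mem[0x0e]=0x92, mem[0x0f]=0x88, mem[0x07]=0x03, mem[0x17]=0x0f, mem[0x0c]=0x5f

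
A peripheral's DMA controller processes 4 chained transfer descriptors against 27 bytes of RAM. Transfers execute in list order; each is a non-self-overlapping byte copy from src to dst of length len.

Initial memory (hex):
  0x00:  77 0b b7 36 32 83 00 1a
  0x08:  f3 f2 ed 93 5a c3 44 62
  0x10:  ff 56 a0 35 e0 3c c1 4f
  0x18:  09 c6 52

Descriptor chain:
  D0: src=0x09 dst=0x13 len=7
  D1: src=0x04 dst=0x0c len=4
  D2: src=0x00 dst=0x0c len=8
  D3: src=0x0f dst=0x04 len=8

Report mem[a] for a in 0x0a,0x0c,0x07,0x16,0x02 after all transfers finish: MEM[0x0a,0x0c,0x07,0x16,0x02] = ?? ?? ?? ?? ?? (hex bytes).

MEM[0x0a,0x0c,0x07,0x16,0x02] = 93 77 00 5a b7

  after D0: wrote 7B at 0x13 = f2ed935ac34462
  after D1: wrote 4B at 0x0c = 3283001a
  after D2: wrote 8B at 0x0c = 770bb7363283001a
  after D3: wrote 8B at 0x04 = 363283001aed935a
query mem[0x0a]=0x93, mem[0x0c]=0x77, mem[0x07]=0x00, mem[0x16]=0x5a, mem[0x02]=0xb7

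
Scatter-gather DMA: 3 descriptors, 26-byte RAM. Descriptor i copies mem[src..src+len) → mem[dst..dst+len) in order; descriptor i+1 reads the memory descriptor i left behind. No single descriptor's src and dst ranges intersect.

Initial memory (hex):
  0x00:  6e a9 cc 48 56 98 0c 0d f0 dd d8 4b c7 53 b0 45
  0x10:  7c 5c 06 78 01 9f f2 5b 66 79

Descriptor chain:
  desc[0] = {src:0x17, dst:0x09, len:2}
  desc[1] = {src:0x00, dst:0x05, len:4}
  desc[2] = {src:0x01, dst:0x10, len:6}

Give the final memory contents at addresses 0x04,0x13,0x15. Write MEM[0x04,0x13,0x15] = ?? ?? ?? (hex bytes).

[0] 0x17->0x09 len=2 : 5b 66
[1] 0x00->0x05 len=4 : 6e a9 cc 48
[2] 0x01->0x10 len=6 : a9 cc 48 56 6e a9
query mem[0x04]=0x56, mem[0x13]=0x56, mem[0x15]=0xa9

MEM[0x04,0x13,0x15] = 56 56 a9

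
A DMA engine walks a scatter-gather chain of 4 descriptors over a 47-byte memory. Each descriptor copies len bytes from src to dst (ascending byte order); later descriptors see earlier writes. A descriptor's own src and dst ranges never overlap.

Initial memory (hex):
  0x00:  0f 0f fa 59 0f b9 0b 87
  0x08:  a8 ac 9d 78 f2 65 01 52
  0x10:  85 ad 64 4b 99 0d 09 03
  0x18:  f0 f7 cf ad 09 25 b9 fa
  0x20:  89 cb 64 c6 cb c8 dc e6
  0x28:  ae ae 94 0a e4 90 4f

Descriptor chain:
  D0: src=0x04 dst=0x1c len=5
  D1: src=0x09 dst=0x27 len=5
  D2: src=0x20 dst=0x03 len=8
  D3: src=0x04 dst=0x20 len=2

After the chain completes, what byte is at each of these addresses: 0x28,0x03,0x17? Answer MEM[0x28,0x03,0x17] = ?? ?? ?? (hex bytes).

MEM[0x28,0x03,0x17] = 9d a8 03

#0 dst[0x1c+5] := {0x0f,0xb9,0x0b,0x87,0xa8}
#1 dst[0x27+5] := {0xac,0x9d,0x78,0xf2,0x65}
#2 dst[0x03+8] := {0xa8,0xcb,0x64,0xc6,0xcb,0xc8,0xdc,0xac}
#3 dst[0x20+2] := {0xcb,0x64}
query mem[0x28]=0x9d, mem[0x03]=0xa8, mem[0x17]=0x03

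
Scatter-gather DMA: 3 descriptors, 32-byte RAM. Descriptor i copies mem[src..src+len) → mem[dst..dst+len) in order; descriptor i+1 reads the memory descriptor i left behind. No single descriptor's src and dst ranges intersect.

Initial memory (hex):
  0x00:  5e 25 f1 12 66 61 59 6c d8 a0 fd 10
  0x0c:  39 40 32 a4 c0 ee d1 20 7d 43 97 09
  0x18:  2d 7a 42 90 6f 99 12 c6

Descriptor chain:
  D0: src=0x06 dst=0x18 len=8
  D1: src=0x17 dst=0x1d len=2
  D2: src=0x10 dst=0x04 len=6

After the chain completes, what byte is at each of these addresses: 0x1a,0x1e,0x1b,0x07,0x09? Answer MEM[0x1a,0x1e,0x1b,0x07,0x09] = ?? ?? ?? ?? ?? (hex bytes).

MEM[0x1a,0x1e,0x1b,0x07,0x09] = d8 59 a0 20 43

#0 dst[0x18+8] := {0x59,0x6c,0xd8,0xa0,0xfd,0x10,0x39,0x40}
#1 dst[0x1d+2] := {0x09,0x59}
#2 dst[0x04+6] := {0xc0,0xee,0xd1,0x20,0x7d,0x43}
query mem[0x1a]=0xd8, mem[0x1e]=0x59, mem[0x1b]=0xa0, mem[0x07]=0x20, mem[0x09]=0x43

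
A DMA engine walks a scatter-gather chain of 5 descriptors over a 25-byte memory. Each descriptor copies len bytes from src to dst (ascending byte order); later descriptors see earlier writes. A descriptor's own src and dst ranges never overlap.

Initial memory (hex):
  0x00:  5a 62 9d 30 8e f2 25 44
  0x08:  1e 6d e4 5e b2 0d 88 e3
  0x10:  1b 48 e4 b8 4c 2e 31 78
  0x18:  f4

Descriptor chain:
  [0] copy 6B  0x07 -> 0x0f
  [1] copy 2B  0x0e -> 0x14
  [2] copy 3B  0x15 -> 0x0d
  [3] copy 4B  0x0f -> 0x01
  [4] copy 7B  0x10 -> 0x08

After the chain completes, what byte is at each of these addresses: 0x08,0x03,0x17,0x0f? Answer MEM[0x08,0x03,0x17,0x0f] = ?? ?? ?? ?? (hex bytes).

MEM[0x08,0x03,0x17,0x0f] = 1e 6d 78 78

D0: mem[0x0f..0x14] <- [44 1e 6d e4 5e b2]
D1: mem[0x14..0x15] <- [88 44]
D2: mem[0x0d..0x0f] <- [44 31 78]
D3: mem[0x01..0x04] <- [78 1e 6d e4]
D4: mem[0x08..0x0e] <- [1e 6d e4 5e 88 44 31]
query mem[0x08]=0x1e, mem[0x03]=0x6d, mem[0x17]=0x78, mem[0x0f]=0x78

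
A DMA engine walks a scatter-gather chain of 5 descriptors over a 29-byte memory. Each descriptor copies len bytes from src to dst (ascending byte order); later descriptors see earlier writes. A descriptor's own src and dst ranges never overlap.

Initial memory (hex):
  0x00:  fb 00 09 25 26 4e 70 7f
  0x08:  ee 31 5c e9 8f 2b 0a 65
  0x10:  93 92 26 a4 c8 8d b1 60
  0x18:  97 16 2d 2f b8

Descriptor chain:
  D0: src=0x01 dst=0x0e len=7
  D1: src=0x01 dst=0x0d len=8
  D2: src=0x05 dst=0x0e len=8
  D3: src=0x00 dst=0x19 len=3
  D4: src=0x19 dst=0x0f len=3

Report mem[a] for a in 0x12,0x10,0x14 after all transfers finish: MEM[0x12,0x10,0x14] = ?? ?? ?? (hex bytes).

MEM[0x12,0x10,0x14] = 31 00 e9

[0] 0x01->0x0e len=7 : 00 09 25 26 4e 70 7f
[1] 0x01->0x0d len=8 : 00 09 25 26 4e 70 7f ee
[2] 0x05->0x0e len=8 : 4e 70 7f ee 31 5c e9 8f
[3] 0x00->0x19 len=3 : fb 00 09
[4] 0x19->0x0f len=3 : fb 00 09
query mem[0x12]=0x31, mem[0x10]=0x00, mem[0x14]=0xe9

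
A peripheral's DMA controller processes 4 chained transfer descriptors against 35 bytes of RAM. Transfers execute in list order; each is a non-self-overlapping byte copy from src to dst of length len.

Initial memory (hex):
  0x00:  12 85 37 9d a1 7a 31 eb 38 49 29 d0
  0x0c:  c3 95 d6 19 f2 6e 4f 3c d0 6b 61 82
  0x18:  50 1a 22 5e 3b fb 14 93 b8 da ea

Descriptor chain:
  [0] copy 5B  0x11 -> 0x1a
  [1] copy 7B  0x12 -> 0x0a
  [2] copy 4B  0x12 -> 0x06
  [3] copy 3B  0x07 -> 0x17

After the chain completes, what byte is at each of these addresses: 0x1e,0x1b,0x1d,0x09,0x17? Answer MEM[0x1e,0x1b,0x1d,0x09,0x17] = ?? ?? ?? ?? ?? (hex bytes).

  after D0: wrote 5B at 0x1a = 6e4f3cd06b
  after D1: wrote 7B at 0x0a = 4f3cd06b618250
  after D2: wrote 4B at 0x06 = 4f3cd06b
  after D3: wrote 3B at 0x17 = 3cd06b
query mem[0x1e]=0x6b, mem[0x1b]=0x4f, mem[0x1d]=0xd0, mem[0x09]=0x6b, mem[0x17]=0x3c

MEM[0x1e,0x1b,0x1d,0x09,0x17] = 6b 4f d0 6b 3c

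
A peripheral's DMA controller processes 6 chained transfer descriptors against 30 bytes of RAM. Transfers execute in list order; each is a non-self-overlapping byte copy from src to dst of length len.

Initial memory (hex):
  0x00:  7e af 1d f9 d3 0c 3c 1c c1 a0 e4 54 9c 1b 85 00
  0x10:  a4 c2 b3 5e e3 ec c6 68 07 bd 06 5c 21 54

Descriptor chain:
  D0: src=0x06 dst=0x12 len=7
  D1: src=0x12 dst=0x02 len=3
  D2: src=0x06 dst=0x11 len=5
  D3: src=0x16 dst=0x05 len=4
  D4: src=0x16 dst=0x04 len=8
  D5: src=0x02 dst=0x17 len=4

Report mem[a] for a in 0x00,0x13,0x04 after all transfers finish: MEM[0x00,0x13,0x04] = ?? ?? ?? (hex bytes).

  after D0: wrote 7B at 0x12 = 3c1cc1a0e4549c
  after D1: wrote 3B at 0x02 = 3c1cc1
  after D2: wrote 5B at 0x11 = 3c1cc1a0e4
  after D3: wrote 4B at 0x05 = e4549cbd
  after D4: wrote 8B at 0x04 = e4549cbd065c2154
  after D5: wrote 4B at 0x17 = 3c1ce454
query mem[0x00]=0x7e, mem[0x13]=0xc1, mem[0x04]=0xe4

MEM[0x00,0x13,0x04] = 7e c1 e4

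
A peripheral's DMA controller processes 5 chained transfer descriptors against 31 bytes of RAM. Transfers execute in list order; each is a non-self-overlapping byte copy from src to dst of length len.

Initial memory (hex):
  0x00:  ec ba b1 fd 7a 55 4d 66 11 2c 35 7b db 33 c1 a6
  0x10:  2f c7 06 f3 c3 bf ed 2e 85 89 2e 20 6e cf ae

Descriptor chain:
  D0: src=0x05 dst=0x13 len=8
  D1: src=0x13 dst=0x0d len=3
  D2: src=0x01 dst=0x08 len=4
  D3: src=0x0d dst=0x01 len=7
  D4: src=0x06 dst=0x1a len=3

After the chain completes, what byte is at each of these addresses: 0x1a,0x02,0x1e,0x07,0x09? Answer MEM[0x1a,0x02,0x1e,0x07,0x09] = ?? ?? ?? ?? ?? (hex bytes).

[0] 0x05->0x13 len=8 : 55 4d 66 11 2c 35 7b db
[1] 0x13->0x0d len=3 : 55 4d 66
[2] 0x01->0x08 len=4 : ba b1 fd 7a
[3] 0x0d->0x01 len=7 : 55 4d 66 2f c7 06 55
[4] 0x06->0x1a len=3 : 06 55 ba
query mem[0x1a]=0x06, mem[0x02]=0x4d, mem[0x1e]=0xae, mem[0x07]=0x55, mem[0x09]=0xb1

MEM[0x1a,0x02,0x1e,0x07,0x09] = 06 4d ae 55 b1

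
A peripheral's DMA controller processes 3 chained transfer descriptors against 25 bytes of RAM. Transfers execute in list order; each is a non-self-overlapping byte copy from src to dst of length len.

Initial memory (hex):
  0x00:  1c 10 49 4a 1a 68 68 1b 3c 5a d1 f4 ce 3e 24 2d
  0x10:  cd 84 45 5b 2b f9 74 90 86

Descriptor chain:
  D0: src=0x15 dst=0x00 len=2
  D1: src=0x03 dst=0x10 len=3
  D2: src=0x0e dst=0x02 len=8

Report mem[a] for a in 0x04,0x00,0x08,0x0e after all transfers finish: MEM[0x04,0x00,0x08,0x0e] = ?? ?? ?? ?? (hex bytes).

MEM[0x04,0x00,0x08,0x0e] = 4a f9 2b 24

D0: mem[0x00..0x01] <- [f9 74]
D1: mem[0x10..0x12] <- [4a 1a 68]
D2: mem[0x02..0x09] <- [24 2d 4a 1a 68 5b 2b f9]
query mem[0x04]=0x4a, mem[0x00]=0xf9, mem[0x08]=0x2b, mem[0x0e]=0x24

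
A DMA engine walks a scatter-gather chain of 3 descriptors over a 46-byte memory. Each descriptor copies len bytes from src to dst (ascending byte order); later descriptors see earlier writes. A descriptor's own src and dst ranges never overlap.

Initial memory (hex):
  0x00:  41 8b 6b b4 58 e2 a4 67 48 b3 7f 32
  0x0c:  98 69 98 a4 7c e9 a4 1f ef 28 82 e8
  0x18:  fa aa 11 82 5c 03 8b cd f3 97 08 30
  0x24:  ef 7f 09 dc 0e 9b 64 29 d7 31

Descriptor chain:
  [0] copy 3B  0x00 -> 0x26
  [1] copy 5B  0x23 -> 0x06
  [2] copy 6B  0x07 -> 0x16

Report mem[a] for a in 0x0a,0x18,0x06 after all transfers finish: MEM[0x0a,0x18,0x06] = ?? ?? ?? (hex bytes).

  after D0: wrote 3B at 0x26 = 418b6b
  after D1: wrote 5B at 0x06 = 30ef7f418b
  after D2: wrote 6B at 0x16 = ef7f418b3298
query mem[0x0a]=0x8b, mem[0x18]=0x41, mem[0x06]=0x30

MEM[0x0a,0x18,0x06] = 8b 41 30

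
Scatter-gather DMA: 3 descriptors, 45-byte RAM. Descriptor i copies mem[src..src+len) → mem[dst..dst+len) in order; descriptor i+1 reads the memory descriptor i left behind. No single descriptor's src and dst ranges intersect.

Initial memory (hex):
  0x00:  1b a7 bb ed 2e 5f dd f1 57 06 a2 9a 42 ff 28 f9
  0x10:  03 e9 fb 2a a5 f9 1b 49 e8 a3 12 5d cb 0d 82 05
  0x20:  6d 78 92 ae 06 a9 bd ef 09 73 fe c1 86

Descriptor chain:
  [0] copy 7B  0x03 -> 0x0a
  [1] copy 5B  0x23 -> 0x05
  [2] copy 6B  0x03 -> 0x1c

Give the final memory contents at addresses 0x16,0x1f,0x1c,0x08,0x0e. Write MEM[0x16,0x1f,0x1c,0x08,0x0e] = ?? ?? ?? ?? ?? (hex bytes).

MEM[0x16,0x1f,0x1c,0x08,0x0e] = 1b 06 ed bd f1

D0: mem[0x0a..0x10] <- [ed 2e 5f dd f1 57 06]
D1: mem[0x05..0x09] <- [ae 06 a9 bd ef]
D2: mem[0x1c..0x21] <- [ed 2e ae 06 a9 bd]
query mem[0x16]=0x1b, mem[0x1f]=0x06, mem[0x1c]=0xed, mem[0x08]=0xbd, mem[0x0e]=0xf1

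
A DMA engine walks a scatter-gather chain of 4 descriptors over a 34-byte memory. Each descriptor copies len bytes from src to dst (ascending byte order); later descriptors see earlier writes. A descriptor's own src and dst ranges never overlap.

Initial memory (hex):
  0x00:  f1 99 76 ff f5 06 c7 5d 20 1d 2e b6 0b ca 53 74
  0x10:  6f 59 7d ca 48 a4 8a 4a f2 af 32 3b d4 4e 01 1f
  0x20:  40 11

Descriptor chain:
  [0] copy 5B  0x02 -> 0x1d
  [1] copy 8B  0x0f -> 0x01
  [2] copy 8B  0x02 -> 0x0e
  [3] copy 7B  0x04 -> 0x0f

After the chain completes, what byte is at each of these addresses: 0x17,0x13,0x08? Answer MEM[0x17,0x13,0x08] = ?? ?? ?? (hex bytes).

[0] 0x02->0x1d len=5 : 76 ff f5 06 c7
[1] 0x0f->0x01 len=8 : 74 6f 59 7d ca 48 a4 8a
[2] 0x02->0x0e len=8 : 6f 59 7d ca 48 a4 8a 1d
[3] 0x04->0x0f len=7 : 7d ca 48 a4 8a 1d 2e
query mem[0x17]=0x4a, mem[0x13]=0x8a, mem[0x08]=0x8a

MEM[0x17,0x13,0x08] = 4a 8a 8a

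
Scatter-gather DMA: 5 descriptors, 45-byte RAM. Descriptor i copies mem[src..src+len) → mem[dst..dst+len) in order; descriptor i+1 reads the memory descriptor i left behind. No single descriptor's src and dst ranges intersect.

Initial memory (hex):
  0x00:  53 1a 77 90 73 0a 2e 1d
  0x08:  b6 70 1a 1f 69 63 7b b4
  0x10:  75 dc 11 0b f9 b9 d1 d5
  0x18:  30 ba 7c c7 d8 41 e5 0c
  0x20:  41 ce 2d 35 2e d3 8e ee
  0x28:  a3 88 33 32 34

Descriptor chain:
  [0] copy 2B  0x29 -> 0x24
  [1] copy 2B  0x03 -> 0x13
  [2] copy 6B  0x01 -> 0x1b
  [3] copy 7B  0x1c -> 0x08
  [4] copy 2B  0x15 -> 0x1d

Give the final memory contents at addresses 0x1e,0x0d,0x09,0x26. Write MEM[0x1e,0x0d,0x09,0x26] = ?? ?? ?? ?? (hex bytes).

[0] 0x29->0x24 len=2 : 88 33
[1] 0x03->0x13 len=2 : 90 73
[2] 0x01->0x1b len=6 : 1a 77 90 73 0a 2e
[3] 0x1c->0x08 len=7 : 77 90 73 0a 2e ce 2d
[4] 0x15->0x1d len=2 : b9 d1
query mem[0x1e]=0xd1, mem[0x0d]=0xce, mem[0x09]=0x90, mem[0x26]=0x8e

MEM[0x1e,0x0d,0x09,0x26] = d1 ce 90 8e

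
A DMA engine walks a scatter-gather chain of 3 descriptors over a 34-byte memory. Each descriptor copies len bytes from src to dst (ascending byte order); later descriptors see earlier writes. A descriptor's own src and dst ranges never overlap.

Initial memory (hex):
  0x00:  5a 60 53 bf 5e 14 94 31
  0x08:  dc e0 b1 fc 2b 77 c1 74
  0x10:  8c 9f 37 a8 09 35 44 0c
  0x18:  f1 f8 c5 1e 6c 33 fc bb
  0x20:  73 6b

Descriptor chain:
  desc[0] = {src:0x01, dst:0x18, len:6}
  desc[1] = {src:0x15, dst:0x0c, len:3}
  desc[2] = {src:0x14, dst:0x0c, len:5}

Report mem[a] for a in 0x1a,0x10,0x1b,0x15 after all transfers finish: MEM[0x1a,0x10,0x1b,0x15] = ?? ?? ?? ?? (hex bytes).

MEM[0x1a,0x10,0x1b,0x15] = bf 60 5e 35

  after D0: wrote 6B at 0x18 = 6053bf5e1494
  after D1: wrote 3B at 0x0c = 35440c
  after D2: wrote 5B at 0x0c = 0935440c60
query mem[0x1a]=0xbf, mem[0x10]=0x60, mem[0x1b]=0x5e, mem[0x15]=0x35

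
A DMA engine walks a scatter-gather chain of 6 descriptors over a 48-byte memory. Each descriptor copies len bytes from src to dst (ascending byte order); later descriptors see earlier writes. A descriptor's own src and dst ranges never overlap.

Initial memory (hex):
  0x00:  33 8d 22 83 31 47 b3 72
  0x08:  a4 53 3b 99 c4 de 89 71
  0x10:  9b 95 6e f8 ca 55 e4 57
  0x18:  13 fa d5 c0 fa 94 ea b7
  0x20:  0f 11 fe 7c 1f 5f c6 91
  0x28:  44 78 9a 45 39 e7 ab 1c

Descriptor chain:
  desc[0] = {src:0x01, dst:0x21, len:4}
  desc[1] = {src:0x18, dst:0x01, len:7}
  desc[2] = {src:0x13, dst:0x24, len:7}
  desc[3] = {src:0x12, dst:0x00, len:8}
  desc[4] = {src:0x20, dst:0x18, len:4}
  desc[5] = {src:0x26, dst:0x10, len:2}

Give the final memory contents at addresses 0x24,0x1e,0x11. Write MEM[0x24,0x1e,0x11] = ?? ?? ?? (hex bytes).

#0 dst[0x21+4] := {0x8d,0x22,0x83,0x31}
#1 dst[0x01+7] := {0x13,0xfa,0xd5,0xc0,0xfa,0x94,0xea}
#2 dst[0x24+7] := {0xf8,0xca,0x55,0xe4,0x57,0x13,0xfa}
#3 dst[0x00+8] := {0x6e,0xf8,0xca,0x55,0xe4,0x57,0x13,0xfa}
#4 dst[0x18+4] := {0x0f,0x8d,0x22,0x83}
#5 dst[0x10+2] := {0x55,0xe4}
query mem[0x24]=0xf8, mem[0x1e]=0xea, mem[0x11]=0xe4

MEM[0x24,0x1e,0x11] = f8 ea e4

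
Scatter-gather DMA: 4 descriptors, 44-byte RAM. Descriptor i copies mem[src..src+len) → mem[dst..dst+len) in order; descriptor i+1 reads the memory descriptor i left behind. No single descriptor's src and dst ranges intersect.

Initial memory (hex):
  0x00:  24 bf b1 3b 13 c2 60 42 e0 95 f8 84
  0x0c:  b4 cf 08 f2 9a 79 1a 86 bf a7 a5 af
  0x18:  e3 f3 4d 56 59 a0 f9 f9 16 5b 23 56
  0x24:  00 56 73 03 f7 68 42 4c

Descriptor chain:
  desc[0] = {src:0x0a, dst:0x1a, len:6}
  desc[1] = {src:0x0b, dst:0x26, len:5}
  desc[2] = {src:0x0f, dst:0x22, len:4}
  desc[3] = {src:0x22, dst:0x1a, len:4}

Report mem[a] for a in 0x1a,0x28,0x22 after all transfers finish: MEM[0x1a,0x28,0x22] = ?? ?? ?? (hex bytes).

#0 dst[0x1a+6] := {0xf8,0x84,0xb4,0xcf,0x08,0xf2}
#1 dst[0x26+5] := {0x84,0xb4,0xcf,0x08,0xf2}
#2 dst[0x22+4] := {0xf2,0x9a,0x79,0x1a}
#3 dst[0x1a+4] := {0xf2,0x9a,0x79,0x1a}
query mem[0x1a]=0xf2, mem[0x28]=0xcf, mem[0x22]=0xf2

MEM[0x1a,0x28,0x22] = f2 cf f2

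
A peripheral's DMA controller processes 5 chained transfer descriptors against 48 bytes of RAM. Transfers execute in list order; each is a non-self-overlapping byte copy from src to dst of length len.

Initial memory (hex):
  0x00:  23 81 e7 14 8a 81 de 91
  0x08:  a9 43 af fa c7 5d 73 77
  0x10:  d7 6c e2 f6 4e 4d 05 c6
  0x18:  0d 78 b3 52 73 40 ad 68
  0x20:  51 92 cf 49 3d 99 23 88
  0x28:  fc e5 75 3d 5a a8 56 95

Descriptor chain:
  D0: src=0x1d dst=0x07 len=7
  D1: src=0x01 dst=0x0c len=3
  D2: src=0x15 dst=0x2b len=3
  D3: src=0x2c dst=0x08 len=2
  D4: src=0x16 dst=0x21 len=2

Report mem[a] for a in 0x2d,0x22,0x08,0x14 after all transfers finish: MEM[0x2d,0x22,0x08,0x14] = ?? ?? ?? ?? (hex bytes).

MEM[0x2d,0x22,0x08,0x14] = c6 c6 05 4e

D0: mem[0x07..0x0d] <- [40 ad 68 51 92 cf 49]
D1: mem[0x0c..0x0e] <- [81 e7 14]
D2: mem[0x2b..0x2d] <- [4d 05 c6]
D3: mem[0x08..0x09] <- [05 c6]
D4: mem[0x21..0x22] <- [05 c6]
query mem[0x2d]=0xc6, mem[0x22]=0xc6, mem[0x08]=0x05, mem[0x14]=0x4e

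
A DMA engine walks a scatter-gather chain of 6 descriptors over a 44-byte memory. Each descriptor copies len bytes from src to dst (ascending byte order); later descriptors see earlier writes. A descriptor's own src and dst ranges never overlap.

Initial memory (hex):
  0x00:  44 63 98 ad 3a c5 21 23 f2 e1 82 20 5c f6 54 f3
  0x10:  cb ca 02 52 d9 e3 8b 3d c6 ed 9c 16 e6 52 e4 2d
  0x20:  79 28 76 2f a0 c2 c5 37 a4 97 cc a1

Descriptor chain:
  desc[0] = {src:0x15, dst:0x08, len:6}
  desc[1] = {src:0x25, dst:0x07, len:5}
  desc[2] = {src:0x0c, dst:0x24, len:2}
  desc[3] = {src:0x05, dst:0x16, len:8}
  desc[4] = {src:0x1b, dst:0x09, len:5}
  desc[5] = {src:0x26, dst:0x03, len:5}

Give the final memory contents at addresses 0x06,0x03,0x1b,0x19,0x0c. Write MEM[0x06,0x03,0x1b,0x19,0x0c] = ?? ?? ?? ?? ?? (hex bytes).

D0: mem[0x08..0x0d] <- [e3 8b 3d c6 ed 9c]
D1: mem[0x07..0x0b] <- [c2 c5 37 a4 97]
D2: mem[0x24..0x25] <- [ed 9c]
D3: mem[0x16..0x1d] <- [c5 21 c2 c5 37 a4 97 ed]
D4: mem[0x09..0x0d] <- [a4 97 ed e4 2d]
D5: mem[0x03..0x07] <- [c5 37 a4 97 cc]
query mem[0x06]=0x97, mem[0x03]=0xc5, mem[0x1b]=0xa4, mem[0x19]=0xc5, mem[0x0c]=0xe4

MEM[0x06,0x03,0x1b,0x19,0x0c] = 97 c5 a4 c5 e4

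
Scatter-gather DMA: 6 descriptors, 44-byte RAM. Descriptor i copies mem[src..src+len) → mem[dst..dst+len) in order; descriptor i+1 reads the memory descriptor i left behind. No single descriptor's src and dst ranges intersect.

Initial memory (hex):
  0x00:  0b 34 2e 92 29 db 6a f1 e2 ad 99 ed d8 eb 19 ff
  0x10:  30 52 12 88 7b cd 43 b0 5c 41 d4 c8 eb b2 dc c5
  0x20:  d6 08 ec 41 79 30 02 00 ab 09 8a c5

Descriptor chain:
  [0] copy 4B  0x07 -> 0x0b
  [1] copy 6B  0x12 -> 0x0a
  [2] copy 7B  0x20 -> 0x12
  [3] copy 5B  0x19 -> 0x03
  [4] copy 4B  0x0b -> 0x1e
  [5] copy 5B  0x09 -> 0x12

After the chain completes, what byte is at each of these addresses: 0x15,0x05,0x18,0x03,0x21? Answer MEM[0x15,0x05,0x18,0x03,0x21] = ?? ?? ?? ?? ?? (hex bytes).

MEM[0x15,0x05,0x18,0x03,0x21] = 7b c8 02 41 43

[0] 0x07->0x0b len=4 : f1 e2 ad 99
[1] 0x12->0x0a len=6 : 12 88 7b cd 43 b0
[2] 0x20->0x12 len=7 : d6 08 ec 41 79 30 02
[3] 0x19->0x03 len=5 : 41 d4 c8 eb b2
[4] 0x0b->0x1e len=4 : 88 7b cd 43
[5] 0x09->0x12 len=5 : ad 12 88 7b cd
query mem[0x15]=0x7b, mem[0x05]=0xc8, mem[0x18]=0x02, mem[0x03]=0x41, mem[0x21]=0x43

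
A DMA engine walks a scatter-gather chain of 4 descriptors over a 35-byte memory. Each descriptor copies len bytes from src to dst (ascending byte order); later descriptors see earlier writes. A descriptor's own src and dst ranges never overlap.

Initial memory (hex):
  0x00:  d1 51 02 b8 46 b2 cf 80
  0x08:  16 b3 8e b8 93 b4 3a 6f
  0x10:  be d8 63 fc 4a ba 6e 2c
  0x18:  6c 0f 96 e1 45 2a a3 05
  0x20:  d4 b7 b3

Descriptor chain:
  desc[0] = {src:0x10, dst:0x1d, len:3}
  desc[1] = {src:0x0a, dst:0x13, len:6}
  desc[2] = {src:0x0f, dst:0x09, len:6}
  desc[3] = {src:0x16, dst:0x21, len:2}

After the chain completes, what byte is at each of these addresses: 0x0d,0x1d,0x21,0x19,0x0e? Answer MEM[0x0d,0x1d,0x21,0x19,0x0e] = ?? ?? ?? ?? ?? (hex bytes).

#0 dst[0x1d+3] := {0xbe,0xd8,0x63}
#1 dst[0x13+6] := {0x8e,0xb8,0x93,0xb4,0x3a,0x6f}
#2 dst[0x09+6] := {0x6f,0xbe,0xd8,0x63,0x8e,0xb8}
#3 dst[0x21+2] := {0xb4,0x3a}
query mem[0x0d]=0x8e, mem[0x1d]=0xbe, mem[0x21]=0xb4, mem[0x19]=0x0f, mem[0x0e]=0xb8

MEM[0x0d,0x1d,0x21,0x19,0x0e] = 8e be b4 0f b8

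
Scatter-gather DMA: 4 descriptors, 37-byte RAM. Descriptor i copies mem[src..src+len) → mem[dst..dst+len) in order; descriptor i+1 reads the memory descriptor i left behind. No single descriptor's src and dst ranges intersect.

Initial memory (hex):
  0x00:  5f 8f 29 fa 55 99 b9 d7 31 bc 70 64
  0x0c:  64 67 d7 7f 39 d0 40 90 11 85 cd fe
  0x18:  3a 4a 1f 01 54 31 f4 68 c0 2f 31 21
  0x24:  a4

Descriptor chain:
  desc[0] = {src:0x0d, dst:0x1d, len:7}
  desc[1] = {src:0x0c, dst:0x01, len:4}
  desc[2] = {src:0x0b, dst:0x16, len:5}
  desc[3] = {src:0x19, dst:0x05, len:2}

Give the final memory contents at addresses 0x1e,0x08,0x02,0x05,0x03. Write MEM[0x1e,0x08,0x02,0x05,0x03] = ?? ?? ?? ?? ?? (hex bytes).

[0] 0x0d->0x1d len=7 : 67 d7 7f 39 d0 40 90
[1] 0x0c->0x01 len=4 : 64 67 d7 7f
[2] 0x0b->0x16 len=5 : 64 64 67 d7 7f
[3] 0x19->0x05 len=2 : d7 7f
query mem[0x1e]=0xd7, mem[0x08]=0x31, mem[0x02]=0x67, mem[0x05]=0xd7, mem[0x03]=0xd7

MEM[0x1e,0x08,0x02,0x05,0x03] = d7 31 67 d7 d7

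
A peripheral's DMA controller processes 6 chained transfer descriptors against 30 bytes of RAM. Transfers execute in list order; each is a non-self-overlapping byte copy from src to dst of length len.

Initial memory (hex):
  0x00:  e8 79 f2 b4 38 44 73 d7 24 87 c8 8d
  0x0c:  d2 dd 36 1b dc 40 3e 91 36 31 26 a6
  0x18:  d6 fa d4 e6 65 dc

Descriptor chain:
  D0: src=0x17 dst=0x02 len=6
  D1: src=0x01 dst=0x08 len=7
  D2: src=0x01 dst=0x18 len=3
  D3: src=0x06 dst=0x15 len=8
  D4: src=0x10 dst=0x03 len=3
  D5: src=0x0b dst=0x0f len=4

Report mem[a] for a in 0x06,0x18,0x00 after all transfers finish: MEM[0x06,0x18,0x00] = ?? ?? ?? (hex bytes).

[0] 0x17->0x02 len=6 : a6 d6 fa d4 e6 65
[1] 0x01->0x08 len=7 : 79 a6 d6 fa d4 e6 65
[2] 0x01->0x18 len=3 : 79 a6 d6
[3] 0x06->0x15 len=8 : e6 65 79 a6 d6 fa d4 e6
[4] 0x10->0x03 len=3 : dc 40 3e
[5] 0x0b->0x0f len=4 : fa d4 e6 65
query mem[0x06]=0xe6, mem[0x18]=0xa6, mem[0x00]=0xe8

MEM[0x06,0x18,0x00] = e6 a6 e8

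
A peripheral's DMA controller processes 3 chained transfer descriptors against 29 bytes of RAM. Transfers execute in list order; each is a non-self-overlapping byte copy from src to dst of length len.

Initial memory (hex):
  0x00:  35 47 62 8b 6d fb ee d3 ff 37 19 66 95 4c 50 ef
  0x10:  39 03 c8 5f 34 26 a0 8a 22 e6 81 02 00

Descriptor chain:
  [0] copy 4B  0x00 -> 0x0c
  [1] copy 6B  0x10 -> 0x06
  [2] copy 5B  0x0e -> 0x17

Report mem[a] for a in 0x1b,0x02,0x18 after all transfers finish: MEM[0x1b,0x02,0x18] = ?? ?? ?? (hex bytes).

MEM[0x1b,0x02,0x18] = c8 62 8b

#0 dst[0x0c+4] := {0x35,0x47,0x62,0x8b}
#1 dst[0x06+6] := {0x39,0x03,0xc8,0x5f,0x34,0x26}
#2 dst[0x17+5] := {0x62,0x8b,0x39,0x03,0xc8}
query mem[0x1b]=0xc8, mem[0x02]=0x62, mem[0x18]=0x8b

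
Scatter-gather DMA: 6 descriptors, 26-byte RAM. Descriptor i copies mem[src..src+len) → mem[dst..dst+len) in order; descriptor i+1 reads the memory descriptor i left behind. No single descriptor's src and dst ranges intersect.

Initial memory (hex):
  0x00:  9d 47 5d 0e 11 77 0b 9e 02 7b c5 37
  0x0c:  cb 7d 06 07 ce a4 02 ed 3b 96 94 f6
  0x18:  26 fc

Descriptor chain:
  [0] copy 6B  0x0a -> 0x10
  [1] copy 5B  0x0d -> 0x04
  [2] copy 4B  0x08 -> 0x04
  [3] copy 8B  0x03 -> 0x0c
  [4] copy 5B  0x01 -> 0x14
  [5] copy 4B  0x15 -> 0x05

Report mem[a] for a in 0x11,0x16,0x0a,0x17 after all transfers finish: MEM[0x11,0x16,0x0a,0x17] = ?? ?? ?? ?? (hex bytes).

MEM[0x11,0x16,0x0a,0x17] = 37 0e c5 37

D0: mem[0x10..0x15] <- [c5 37 cb 7d 06 07]
D1: mem[0x04..0x08] <- [7d 06 07 c5 37]
D2: mem[0x04..0x07] <- [37 7b c5 37]
D3: mem[0x0c..0x13] <- [0e 37 7b c5 37 37 7b c5]
D4: mem[0x14..0x18] <- [47 5d 0e 37 7b]
D5: mem[0x05..0x08] <- [5d 0e 37 7b]
query mem[0x11]=0x37, mem[0x16]=0x0e, mem[0x0a]=0xc5, mem[0x17]=0x37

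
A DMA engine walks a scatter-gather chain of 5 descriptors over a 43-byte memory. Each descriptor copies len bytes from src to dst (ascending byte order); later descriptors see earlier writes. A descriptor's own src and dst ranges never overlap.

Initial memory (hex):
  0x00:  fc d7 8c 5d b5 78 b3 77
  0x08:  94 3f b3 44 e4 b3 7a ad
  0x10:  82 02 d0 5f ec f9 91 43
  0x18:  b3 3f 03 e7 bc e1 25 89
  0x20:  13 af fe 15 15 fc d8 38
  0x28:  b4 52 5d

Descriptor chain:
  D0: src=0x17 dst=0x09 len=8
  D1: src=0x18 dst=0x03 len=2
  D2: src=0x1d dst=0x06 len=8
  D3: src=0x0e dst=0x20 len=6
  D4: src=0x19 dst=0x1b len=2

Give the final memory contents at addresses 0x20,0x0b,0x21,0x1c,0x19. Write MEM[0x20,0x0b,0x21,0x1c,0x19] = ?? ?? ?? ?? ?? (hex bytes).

MEM[0x20,0x0b,0x21,0x1c,0x19] = bc fe e1 03 3f

D0: mem[0x09..0x10] <- [43 b3 3f 03 e7 bc e1 25]
D1: mem[0x03..0x04] <- [b3 3f]
D2: mem[0x06..0x0d] <- [e1 25 89 13 af fe 15 15]
D3: mem[0x20..0x25] <- [bc e1 25 02 d0 5f]
D4: mem[0x1b..0x1c] <- [3f 03]
query mem[0x20]=0xbc, mem[0x0b]=0xfe, mem[0x21]=0xe1, mem[0x1c]=0x03, mem[0x19]=0x3f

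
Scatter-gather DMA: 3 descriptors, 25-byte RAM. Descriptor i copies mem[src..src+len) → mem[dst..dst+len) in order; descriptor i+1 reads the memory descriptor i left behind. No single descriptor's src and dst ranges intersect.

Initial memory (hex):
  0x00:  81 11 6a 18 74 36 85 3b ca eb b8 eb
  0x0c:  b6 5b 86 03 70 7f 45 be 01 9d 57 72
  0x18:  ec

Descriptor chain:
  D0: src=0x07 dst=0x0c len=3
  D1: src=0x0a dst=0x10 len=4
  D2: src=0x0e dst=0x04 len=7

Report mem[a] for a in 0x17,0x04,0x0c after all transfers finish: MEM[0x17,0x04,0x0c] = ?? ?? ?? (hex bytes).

MEM[0x17,0x04,0x0c] = 72 eb 3b

  after D0: wrote 3B at 0x0c = 3bcaeb
  after D1: wrote 4B at 0x10 = b8eb3bca
  after D2: wrote 7B at 0x04 = eb03b8eb3bca01
query mem[0x17]=0x72, mem[0x04]=0xeb, mem[0x0c]=0x3b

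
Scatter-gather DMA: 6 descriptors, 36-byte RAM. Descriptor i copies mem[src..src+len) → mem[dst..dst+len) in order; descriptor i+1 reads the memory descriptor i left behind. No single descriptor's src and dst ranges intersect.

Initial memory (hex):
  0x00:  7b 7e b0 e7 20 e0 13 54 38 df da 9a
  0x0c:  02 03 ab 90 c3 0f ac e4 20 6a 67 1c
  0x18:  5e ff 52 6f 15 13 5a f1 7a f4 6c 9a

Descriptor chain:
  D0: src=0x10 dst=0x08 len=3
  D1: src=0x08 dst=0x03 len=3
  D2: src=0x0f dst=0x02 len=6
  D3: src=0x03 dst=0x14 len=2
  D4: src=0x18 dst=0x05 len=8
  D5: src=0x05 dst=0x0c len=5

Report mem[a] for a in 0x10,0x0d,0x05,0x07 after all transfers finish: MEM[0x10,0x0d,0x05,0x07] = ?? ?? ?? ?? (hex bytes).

#0 dst[0x08+3] := {0xc3,0x0f,0xac}
#1 dst[0x03+3] := {0xc3,0x0f,0xac}
#2 dst[0x02+6] := {0x90,0xc3,0x0f,0xac,0xe4,0x20}
#3 dst[0x14+2] := {0xc3,0x0f}
#4 dst[0x05+8] := {0x5e,0xff,0x52,0x6f,0x15,0x13,0x5a,0xf1}
#5 dst[0x0c+5] := {0x5e,0xff,0x52,0x6f,0x15}
query mem[0x10]=0x15, mem[0x0d]=0xff, mem[0x05]=0x5e, mem[0x07]=0x52

MEM[0x10,0x0d,0x05,0x07] = 15 ff 5e 52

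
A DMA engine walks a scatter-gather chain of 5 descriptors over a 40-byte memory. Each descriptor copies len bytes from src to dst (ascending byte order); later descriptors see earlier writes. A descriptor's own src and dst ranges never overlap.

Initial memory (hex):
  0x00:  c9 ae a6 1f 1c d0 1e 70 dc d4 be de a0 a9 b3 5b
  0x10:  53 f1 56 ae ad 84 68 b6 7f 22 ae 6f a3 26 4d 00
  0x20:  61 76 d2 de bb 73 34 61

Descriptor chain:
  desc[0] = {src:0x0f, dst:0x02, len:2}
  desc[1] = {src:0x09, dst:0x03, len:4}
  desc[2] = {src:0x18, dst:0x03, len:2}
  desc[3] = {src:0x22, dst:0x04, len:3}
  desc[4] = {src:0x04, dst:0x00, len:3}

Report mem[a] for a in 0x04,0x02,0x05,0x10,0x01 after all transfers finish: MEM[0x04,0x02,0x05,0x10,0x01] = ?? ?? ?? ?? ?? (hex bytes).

MEM[0x04,0x02,0x05,0x10,0x01] = d2 bb de 53 de

#0 dst[0x02+2] := {0x5b,0x53}
#1 dst[0x03+4] := {0xd4,0xbe,0xde,0xa0}
#2 dst[0x03+2] := {0x7f,0x22}
#3 dst[0x04+3] := {0xd2,0xde,0xbb}
#4 dst[0x00+3] := {0xd2,0xde,0xbb}
query mem[0x04]=0xd2, mem[0x02]=0xbb, mem[0x05]=0xde, mem[0x10]=0x53, mem[0x01]=0xde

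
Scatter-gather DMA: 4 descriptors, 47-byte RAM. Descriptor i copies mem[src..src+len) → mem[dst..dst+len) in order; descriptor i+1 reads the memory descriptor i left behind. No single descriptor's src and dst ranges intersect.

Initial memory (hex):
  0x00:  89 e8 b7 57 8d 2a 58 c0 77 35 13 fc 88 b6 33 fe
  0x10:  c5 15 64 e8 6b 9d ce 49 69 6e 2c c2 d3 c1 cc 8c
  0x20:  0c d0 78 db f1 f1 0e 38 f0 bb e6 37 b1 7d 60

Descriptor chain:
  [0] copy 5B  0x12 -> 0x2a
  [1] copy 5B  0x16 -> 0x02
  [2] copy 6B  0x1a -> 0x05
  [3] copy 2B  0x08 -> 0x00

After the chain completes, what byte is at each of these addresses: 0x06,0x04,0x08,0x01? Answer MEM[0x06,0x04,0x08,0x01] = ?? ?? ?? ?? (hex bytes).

MEM[0x06,0x04,0x08,0x01] = c2 69 c1 cc

#0 dst[0x2a+5] := {0x64,0xe8,0x6b,0x9d,0xce}
#1 dst[0x02+5] := {0xce,0x49,0x69,0x6e,0x2c}
#2 dst[0x05+6] := {0x2c,0xc2,0xd3,0xc1,0xcc,0x8c}
#3 dst[0x00+2] := {0xc1,0xcc}
query mem[0x06]=0xc2, mem[0x04]=0x69, mem[0x08]=0xc1, mem[0x01]=0xcc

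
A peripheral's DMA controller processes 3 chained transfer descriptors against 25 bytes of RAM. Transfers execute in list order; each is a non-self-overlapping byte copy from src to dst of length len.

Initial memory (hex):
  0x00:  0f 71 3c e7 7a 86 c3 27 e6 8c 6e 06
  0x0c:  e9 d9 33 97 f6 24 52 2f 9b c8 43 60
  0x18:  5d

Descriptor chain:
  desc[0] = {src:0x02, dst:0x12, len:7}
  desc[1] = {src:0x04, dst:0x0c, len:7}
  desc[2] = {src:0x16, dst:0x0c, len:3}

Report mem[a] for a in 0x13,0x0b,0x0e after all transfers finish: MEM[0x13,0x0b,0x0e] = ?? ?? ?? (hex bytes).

MEM[0x13,0x0b,0x0e] = e7 06 e6

  after D0: wrote 7B at 0x12 = 3ce77a86c327e6
  after D1: wrote 7B at 0x0c = 7a86c327e68c6e
  after D2: wrote 3B at 0x0c = c327e6
query mem[0x13]=0xe7, mem[0x0b]=0x06, mem[0x0e]=0xe6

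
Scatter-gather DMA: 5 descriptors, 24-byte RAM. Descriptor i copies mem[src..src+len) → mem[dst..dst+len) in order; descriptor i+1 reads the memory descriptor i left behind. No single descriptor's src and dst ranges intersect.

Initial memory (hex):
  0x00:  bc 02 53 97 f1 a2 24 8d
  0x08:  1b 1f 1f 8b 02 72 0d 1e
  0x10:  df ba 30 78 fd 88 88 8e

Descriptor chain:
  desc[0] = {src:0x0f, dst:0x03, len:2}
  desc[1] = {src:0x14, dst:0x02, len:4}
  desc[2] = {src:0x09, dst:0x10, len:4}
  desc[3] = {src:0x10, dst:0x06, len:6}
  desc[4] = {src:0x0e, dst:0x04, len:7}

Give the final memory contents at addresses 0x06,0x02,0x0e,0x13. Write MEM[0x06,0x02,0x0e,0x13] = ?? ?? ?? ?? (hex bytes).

D0: mem[0x03..0x04] <- [1e df]
D1: mem[0x02..0x05] <- [fd 88 88 8e]
D2: mem[0x10..0x13] <- [1f 1f 8b 02]
D3: mem[0x06..0x0b] <- [1f 1f 8b 02 fd 88]
D4: mem[0x04..0x0a] <- [0d 1e 1f 1f 8b 02 fd]
query mem[0x06]=0x1f, mem[0x02]=0xfd, mem[0x0e]=0x0d, mem[0x13]=0x02

MEM[0x06,0x02,0x0e,0x13] = 1f fd 0d 02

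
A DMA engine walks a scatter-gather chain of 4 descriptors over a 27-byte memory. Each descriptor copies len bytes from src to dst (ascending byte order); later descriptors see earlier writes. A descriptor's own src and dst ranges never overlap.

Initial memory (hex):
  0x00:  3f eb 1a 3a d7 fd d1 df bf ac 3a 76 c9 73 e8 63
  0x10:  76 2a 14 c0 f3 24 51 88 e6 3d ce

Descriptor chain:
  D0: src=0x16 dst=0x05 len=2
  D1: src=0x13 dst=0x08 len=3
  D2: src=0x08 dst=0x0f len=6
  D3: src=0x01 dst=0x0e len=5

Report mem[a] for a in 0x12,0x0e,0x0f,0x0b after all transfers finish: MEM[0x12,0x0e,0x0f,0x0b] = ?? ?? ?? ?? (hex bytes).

  after D0: wrote 2B at 0x05 = 5188
  after D1: wrote 3B at 0x08 = c0f324
  after D2: wrote 6B at 0x0f = c0f32476c973
  after D3: wrote 5B at 0x0e = eb1a3ad751
query mem[0x12]=0x51, mem[0x0e]=0xeb, mem[0x0f]=0x1a, mem[0x0b]=0x76

MEM[0x12,0x0e,0x0f,0x0b] = 51 eb 1a 76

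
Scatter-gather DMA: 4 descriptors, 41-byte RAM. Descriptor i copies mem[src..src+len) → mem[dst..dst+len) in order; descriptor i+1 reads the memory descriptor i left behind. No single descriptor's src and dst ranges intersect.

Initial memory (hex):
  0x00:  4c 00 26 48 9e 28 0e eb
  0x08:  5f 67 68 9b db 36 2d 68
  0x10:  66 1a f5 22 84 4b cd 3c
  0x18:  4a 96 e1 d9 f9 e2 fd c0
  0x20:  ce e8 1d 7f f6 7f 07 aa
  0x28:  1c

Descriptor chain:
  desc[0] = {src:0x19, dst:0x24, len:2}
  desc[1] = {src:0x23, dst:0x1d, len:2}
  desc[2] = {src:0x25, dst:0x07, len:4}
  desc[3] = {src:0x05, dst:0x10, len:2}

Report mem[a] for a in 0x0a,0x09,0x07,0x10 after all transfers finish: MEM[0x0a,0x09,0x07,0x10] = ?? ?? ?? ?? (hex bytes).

MEM[0x0a,0x09,0x07,0x10] = 1c aa e1 28

  after D0: wrote 2B at 0x24 = 96e1
  after D1: wrote 2B at 0x1d = 7f96
  after D2: wrote 4B at 0x07 = e107aa1c
  after D3: wrote 2B at 0x10 = 280e
query mem[0x0a]=0x1c, mem[0x09]=0xaa, mem[0x07]=0xe1, mem[0x10]=0x28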